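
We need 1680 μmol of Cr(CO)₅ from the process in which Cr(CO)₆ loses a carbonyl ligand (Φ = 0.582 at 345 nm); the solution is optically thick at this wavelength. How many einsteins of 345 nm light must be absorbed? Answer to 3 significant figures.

0.00289 einstein

Product: 1680 μmol = 0.00168 mol.
Photons that must be absorbed: 0.00168 / 0.582 = 0.002887 mol.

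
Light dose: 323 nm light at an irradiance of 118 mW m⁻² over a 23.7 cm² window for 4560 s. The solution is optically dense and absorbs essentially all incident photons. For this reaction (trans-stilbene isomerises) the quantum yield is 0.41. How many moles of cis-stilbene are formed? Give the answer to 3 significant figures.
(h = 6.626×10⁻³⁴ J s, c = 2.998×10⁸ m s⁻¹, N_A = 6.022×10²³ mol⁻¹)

Photon energy at 323 nm: hc/λ = (6.626×10⁻³⁴)(2.998×10⁸)/(323×10⁻⁹) = 6.150×10⁻¹⁹ J.
Energy delivered: (118 mW m⁻²)(23.7×10⁻⁴ m²)(4560 s) = 1.275 J.
Photons incident: 1.275 / 6.150×10⁻¹⁹ = 2.073×10¹⁸, i.e. 2.073×10¹⁸/6.022×10²³ = 3.442×10⁻⁶ mol.
Product: Φ × n_abs = 0.41 × 3.442×10⁻⁶ = 1.411×10⁻⁶ mol.

1.41×10⁻⁶ mol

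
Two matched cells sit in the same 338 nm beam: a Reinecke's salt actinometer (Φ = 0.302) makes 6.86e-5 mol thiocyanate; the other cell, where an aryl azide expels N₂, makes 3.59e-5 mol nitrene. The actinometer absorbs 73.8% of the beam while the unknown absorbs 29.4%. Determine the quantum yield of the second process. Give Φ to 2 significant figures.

Photons absorbed by the actinometer: 6.86e-5 / 0.302 = 2.272e-4 mol.
Incident flux: 2.272e-4 / 0.738 = 3.079e-4 einstein.
Absorbed by unknown: 0.294 × 3.079e-4 = 9.052e-5 mol.
Φ(unknown) = 3.59e-5 / 9.052e-5 = 0.40.

Φ = 0.40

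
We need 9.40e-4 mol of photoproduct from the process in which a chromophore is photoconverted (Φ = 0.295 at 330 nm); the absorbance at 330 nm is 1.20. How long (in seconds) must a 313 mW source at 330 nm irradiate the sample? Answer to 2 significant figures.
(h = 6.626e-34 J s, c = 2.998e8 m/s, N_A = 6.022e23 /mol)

t ≈ 3900 s

Photons that must be absorbed: 9.40e-4 / 0.295 = 0.003186 mol.
Fraction absorbed: 1 − 10^(−1.20) = 0.9369.
Incident photons needed: 0.003186 / 0.9369 = 0.003401 mol.
Photon energy: hc/λ = 6.020e-19 J; per mole, 3.625e5 J mol⁻¹.
Energy required: 0.003401 × 3.625e5 = 1233 J.
Time: 1233 J / 0.313 W = 3900 s.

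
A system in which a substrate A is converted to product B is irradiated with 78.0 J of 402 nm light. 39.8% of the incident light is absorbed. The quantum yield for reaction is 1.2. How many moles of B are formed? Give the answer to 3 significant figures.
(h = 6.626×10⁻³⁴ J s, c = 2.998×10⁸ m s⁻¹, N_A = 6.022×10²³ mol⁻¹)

Photon energy at 402 nm: hc/λ = (6.626×10⁻³⁴)(2.998×10⁸)/(402×10⁻⁹) = 4.941×10⁻¹⁹ J.
Photons incident: 78.0 / 4.941×10⁻¹⁹ = 1.579×10²⁰, i.e. 1.579×10²⁰/6.022×10²³ = 2.622×10⁻⁴ mol.
Photons absorbed: 0.398 × 2.622×10⁻⁴ = 1.044×10⁻⁴ mol.
Product: Φ × n_abs = 1.2 × 1.044×10⁻⁴ = 1.253×10⁻⁴ mol.

1.25×10⁻⁴ mol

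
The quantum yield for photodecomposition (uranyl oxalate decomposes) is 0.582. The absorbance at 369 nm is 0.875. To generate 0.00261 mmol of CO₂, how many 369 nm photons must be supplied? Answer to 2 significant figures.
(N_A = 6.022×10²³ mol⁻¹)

3.1×10¹⁸ photons

Product: 0.00261 mmol = 2.61×10⁻⁶ mol.
Photons that must be absorbed: 2.61×10⁻⁶ / 0.582 = 4.485×10⁻⁶ mol.
Fraction absorbed: 1 − 10^(−0.875) = 0.8666.
Incident photons needed: 4.485×10⁻⁶ / 0.8666 = 5.175×10⁻⁶ mol.
Photon count: 5.175×10⁻⁶ × 6.022×10²³ = 3.1×10¹⁸.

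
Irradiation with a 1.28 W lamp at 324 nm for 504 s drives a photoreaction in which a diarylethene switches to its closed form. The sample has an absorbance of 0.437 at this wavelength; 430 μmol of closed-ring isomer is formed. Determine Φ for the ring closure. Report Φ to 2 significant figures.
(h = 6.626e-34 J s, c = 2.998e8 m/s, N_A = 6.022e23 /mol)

Product: 430 μmol = 4.30e-4 mol.
Photon energy at 324 nm: hc/λ = (6.626e-34)(2.998e8)/(324e-9) = 6.131e-19 J.
Energy delivered: (1.28 W)(504 s) = 645.1 J.
Photons incident: 645.1 / 6.131e-19 = 1.052e21, i.e. 1.052e21/6.022e23 = 0.001747 mol.
Fraction absorbed: 1 − 10^(−0.437) = 0.6344.
Photons absorbed: 0.6344 × 0.001747 = 0.001108 mol.
Φ = 4.30e-4 mol / 0.001108 mol photons = 0.39.

Φ = 0.39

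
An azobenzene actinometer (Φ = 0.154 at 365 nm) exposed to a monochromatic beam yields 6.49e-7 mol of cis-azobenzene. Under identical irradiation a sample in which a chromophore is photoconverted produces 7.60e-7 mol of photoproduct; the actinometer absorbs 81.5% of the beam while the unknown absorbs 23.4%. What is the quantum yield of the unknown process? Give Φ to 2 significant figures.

Photons absorbed by the actinometer: 6.49e-7 / 0.154 = 4.214e-6 mol.
Incident flux: 4.214e-6 / 0.815 = 5.171e-6 einstein.
Absorbed by unknown: 0.234 × 5.171e-6 = 1.210e-6 mol.
Φ(unknown) = 7.60e-7 / 1.210e-6 = 0.63.

Φ = 0.63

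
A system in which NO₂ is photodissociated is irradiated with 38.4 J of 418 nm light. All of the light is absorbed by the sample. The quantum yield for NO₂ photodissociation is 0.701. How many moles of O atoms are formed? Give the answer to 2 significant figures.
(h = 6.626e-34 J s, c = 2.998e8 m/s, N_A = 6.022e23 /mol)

9.4e-5 mol

Photon energy at 418 nm: hc/λ = (6.626e-34)(2.998e8)/(418e-9) = 4.752e-19 J.
Photons incident: 38.4 / 4.752e-19 = 8.081e19, i.e. 8.081e19/6.022e23 = 1.342e-4 mol.
Product: Φ × n_abs = 0.701 × 1.342e-4 = 9.407e-5 mol.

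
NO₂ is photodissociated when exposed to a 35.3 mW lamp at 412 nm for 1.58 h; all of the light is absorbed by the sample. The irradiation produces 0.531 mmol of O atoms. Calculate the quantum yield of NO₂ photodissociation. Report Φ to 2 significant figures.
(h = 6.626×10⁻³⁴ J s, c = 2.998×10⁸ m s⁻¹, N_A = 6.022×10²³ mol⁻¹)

Product: 0.531 mmol = 5.31×10⁻⁴ mol.
Photon energy at 412 nm: hc/λ = (6.626×10⁻³⁴)(2.998×10⁸)/(412×10⁻⁹) = 4.822×10⁻¹⁹ J.
Energy delivered: (35.3 mW)(5688 s) = 200.8 J.
Photons incident: 200.8 / 4.822×10⁻¹⁹ = 4.164×10²⁰, i.e. 4.164×10²⁰/6.022×10²³ = 6.915×10⁻⁴ mol.
Φ = 5.31×10⁻⁴ mol / 6.915×10⁻⁴ mol photons = 0.77.

Φ = 0.77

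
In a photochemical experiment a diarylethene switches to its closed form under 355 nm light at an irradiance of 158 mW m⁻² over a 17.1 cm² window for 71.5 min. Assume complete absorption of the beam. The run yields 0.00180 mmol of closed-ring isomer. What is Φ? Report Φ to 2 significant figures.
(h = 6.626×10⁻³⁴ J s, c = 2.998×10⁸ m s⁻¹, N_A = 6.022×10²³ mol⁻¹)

Product: 0.00180 mmol = 1.80×10⁻⁶ mol.
Photon energy at 355 nm: hc/λ = (6.626×10⁻³⁴)(2.998×10⁸)/(355×10⁻⁹) = 5.596×10⁻¹⁹ J.
Energy delivered: (158 mW m⁻²)(17.1×10⁻⁴ m²)(4290 s) = 1.159 J.
Photons incident: 1.159 / 5.596×10⁻¹⁹ = 2.071×10¹⁸, i.e. 2.071×10¹⁸/6.022×10²³ = 3.439×10⁻⁶ mol.
Φ = 1.80×10⁻⁶ mol / 3.439×10⁻⁶ mol photons = 0.52.

Φ = 0.52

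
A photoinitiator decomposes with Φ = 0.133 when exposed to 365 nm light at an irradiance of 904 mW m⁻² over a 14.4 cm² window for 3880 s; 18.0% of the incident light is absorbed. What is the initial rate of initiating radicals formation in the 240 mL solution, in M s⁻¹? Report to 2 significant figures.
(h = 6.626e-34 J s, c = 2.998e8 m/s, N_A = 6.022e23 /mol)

4.0e-10 M s⁻¹

Photon energy at 365 nm: hc/λ = (6.626e-34)(2.998e8)/(365e-9) = 5.442e-19 J.
Energy delivered: (904 mW m⁻²)(14.4e-4 m²)(3880 s) = 5.051 J.
Photons incident: 5.051 / 5.442e-19 = 9.282e18, i.e. 9.282e18/6.022e23 = 1.541e-5 mol.
Photons absorbed: 0.180 × 1.541e-5 = 2.774e-6 mol.
Product formed: 0.133 × 2.774e-6 = 3.689e-7 mol.
Rate: 3.689e-7 mol / (3880 s × 0.24 L) = 4.0e-10 M s⁻¹.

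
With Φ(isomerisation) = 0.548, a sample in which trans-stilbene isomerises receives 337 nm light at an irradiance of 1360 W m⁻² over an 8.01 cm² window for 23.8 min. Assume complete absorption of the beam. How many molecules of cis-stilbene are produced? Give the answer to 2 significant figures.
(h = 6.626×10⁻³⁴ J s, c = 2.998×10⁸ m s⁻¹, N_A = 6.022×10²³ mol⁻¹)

1.4×10²¹ molecules

Photon energy at 337 nm: hc/λ = (6.626×10⁻³⁴)(2.998×10⁸)/(337×10⁻⁹) = 5.895×10⁻¹⁹ J.
Energy delivered: (1360 W m⁻²)(8.01×10⁻⁴ m²)(1428 s) = 1556 J.
Photons incident: 1556 / 5.895×10⁻¹⁹ = 2.640×10²¹, i.e. 2.640×10²¹/6.022×10²³ = 0.004384 mol.
Product: Φ × n_abs = 0.548 × 0.004384 = 0.002402 mol.
As a count: 0.002402 × 6.022×10²³ = 1.4×10²¹.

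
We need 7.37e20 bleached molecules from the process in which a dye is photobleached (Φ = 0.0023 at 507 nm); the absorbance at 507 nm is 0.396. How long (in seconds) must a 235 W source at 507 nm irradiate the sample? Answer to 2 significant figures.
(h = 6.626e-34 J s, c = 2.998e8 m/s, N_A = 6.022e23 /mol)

t ≈ 890 s

Product: 7.37e20 / 6.022e23 = 0.001224 mol.
Photons that must be absorbed: 0.001224 / 0.0023 = 0.5322 mol.
Fraction absorbed: 1 − 10^(−0.396) = 0.5982.
Incident photons needed: 0.5322 / 0.5982 = 0.8897 mol.
Photon energy: hc/λ = 3.918e-19 J; per mole, 2.359e5 J mol⁻¹.
Energy required: 0.8897 × 2.359e5 = 2.099e5 J.
Time: 2.099e5 J / 235 W = 890 s.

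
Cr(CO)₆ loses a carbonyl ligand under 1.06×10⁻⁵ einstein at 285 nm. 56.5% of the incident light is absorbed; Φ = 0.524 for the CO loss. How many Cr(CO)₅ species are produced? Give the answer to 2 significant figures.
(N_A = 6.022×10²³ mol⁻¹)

1.9×10¹⁸ species

Photons absorbed: 0.565 × 1.06×10⁻⁵ = 5.989×10⁻⁶ mol.
Product: Φ × n_abs = 0.524 × 5.989×10⁻⁶ = 3.138×10⁻⁶ mol.
As a count: 3.138×10⁻⁶ × 6.022×10²³ = 1.9×10¹⁸.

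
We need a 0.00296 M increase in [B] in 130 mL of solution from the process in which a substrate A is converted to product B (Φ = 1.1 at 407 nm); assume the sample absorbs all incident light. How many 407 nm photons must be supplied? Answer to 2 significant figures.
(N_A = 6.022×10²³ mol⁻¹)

Product: (0.00296 M)(0.13 L) = 3.848×10⁻⁴ mol.
Photons that must be absorbed: 3.848×10⁻⁴ / 1.1 = 3.498×10⁻⁴ mol.
Photon count: 3.498×10⁻⁴ × 6.022×10²³ = 2.1×10²⁰.

2.1×10²⁰ photons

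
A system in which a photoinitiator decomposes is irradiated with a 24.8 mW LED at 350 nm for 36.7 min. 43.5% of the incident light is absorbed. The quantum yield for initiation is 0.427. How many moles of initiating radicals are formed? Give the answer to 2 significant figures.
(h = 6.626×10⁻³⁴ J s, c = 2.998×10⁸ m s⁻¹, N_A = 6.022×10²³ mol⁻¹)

Photon energy at 350 nm: hc/λ = (6.626×10⁻³⁴)(2.998×10⁸)/(350×10⁻⁹) = 5.676×10⁻¹⁹ J.
Energy delivered: (24.8 mW)(2202 s) = 54.61 J.
Photons incident: 54.61 / 5.676×10⁻¹⁹ = 9.621×10¹⁹, i.e. 9.621×10¹⁹/6.022×10²³ = 1.598×10⁻⁴ mol.
Photons absorbed: 0.435 × 1.598×10⁻⁴ = 6.951×10⁻⁵ mol.
Product: Φ × n_abs = 0.427 × 6.951×10⁻⁵ = 2.968×10⁻⁵ mol.

3.0×10⁻⁵ mol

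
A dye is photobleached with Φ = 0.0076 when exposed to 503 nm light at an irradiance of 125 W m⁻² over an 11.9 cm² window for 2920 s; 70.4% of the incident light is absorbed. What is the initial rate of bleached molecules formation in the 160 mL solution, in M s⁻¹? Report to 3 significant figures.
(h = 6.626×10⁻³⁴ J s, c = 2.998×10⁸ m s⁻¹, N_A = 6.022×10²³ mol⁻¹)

2.09×10⁻⁸ M s⁻¹

Photon energy at 503 nm: hc/λ = (6.626×10⁻³⁴)(2.998×10⁸)/(503×10⁻⁹) = 3.949×10⁻¹⁹ J.
Energy delivered: (125 W m⁻²)(11.9×10⁻⁴ m²)(2920 s) = 434.3 J.
Photons incident: 434.3 / 3.949×10⁻¹⁹ = 1.100×10²¹, i.e. 1.100×10²¹/6.022×10²³ = 0.001827 mol.
Photons absorbed: 0.704 × 0.001827 = 0.001286 mol.
Product formed: 0.0076 × 0.001286 = 9.774×10⁻⁶ mol.
Rate: 9.774×10⁻⁶ mol / (2920 s × 0.16 L) = 2.09×10⁻⁸ M s⁻¹.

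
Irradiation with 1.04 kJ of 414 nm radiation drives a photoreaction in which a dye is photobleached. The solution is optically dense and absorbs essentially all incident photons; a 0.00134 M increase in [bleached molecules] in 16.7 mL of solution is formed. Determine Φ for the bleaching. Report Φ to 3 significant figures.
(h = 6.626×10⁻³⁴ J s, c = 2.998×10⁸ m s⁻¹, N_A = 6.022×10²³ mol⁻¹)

Φ = 0.00622

Product: (0.00134 M)(0.0167 L) = 2.238×10⁻⁵ mol.
Photon energy at 414 nm: hc/λ = (6.626×10⁻³⁴)(2.998×10⁸)/(414×10⁻⁹) = 4.798×10⁻¹⁹ J.
Incident energy: 1.04 kJ = 1040 J.
Photons incident: 1040 / 4.798×10⁻¹⁹ = 2.168×10²¹, i.e. 2.168×10²¹/6.022×10²³ = 0.003600 mol.
Φ = 2.238×10⁻⁵ mol / 0.003600 mol photons = 0.00622.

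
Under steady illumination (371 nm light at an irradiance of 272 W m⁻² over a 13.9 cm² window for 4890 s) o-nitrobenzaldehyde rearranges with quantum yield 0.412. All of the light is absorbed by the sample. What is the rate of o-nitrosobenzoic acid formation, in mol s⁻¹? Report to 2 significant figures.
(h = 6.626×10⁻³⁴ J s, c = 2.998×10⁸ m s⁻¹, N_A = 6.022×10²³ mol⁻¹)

4.8×10⁻⁷ mol s⁻¹

Photon energy at 371 nm: hc/λ = (6.626×10⁻³⁴)(2.998×10⁸)/(371×10⁻⁹) = 5.354×10⁻¹⁹ J.
Energy delivered: (272 W m⁻²)(13.9×10⁻⁴ m²)(4890 s) = 1849 J.
Photons incident: 1849 / 5.354×10⁻¹⁹ = 3.453×10²¹, i.e. 3.453×10²¹/6.022×10²³ = 0.005734 mol.
Product formed: 0.412 × 0.005734 = 0.002362 mol.
Rate: 0.002362 / 4890 s = 4.8×10⁻⁷ mol s⁻¹.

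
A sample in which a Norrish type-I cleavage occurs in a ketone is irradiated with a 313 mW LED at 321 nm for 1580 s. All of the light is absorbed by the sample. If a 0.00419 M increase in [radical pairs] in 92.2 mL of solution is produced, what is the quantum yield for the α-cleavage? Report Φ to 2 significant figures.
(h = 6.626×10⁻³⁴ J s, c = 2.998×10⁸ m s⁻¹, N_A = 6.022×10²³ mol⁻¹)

Φ = 0.29

Product: (0.00419 M)(0.0922 L) = 3.863×10⁻⁴ mol.
Photon energy at 321 nm: hc/λ = (6.626×10⁻³⁴)(2.998×10⁸)/(321×10⁻⁹) = 6.188×10⁻¹⁹ J.
Energy delivered: (313 mW)(1580 s) = 494.5 J.
Photons incident: 494.5 / 6.188×10⁻¹⁹ = 7.991×10²⁰, i.e. 7.991×10²⁰/6.022×10²³ = 0.001327 mol.
Φ = 3.863×10⁻⁴ mol / 0.001327 mol photons = 0.29.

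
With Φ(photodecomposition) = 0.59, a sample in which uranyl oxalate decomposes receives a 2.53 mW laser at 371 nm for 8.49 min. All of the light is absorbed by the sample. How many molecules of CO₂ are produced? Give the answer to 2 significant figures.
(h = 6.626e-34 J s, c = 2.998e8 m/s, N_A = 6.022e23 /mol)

1.4e18 molecules

Photon energy at 371 nm: hc/λ = (6.626e-34)(2.998e8)/(371e-9) = 5.354e-19 J.
Energy delivered: (2.53 mW)(509.4 s) = 1.289 J.
Photons incident: 1.289 / 5.354e-19 = 2.408e18, i.e. 2.408e18/6.022e23 = 3.999e-6 mol.
Product: Φ × n_abs = 0.59 × 3.999e-6 = 2.359e-6 mol.
As a count: 2.359e-6 × 6.022e23 = 1.4e18.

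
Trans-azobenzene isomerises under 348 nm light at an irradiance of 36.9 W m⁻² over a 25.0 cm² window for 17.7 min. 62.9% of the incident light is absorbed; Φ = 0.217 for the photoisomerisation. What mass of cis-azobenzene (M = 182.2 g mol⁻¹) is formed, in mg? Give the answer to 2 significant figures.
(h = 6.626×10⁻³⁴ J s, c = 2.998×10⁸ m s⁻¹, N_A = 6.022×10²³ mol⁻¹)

7.1 mg

Photon energy at 348 nm: hc/λ = (6.626×10⁻³⁴)(2.998×10⁸)/(348×10⁻⁹) = 5.708×10⁻¹⁹ J.
Energy delivered: (36.9 W m⁻²)(25.0×10⁻⁴ m²)(1062 s) = 97.97 J.
Photons incident: 97.97 / 5.708×10⁻¹⁹ = 1.716×10²⁰, i.e. 1.716×10²⁰/6.022×10²³ = 2.850×10⁻⁴ mol.
Photons absorbed: 0.629 × 2.850×10⁻⁴ = 1.793×10⁻⁴ mol.
Product: Φ × n_abs = 0.217 × 1.793×10⁻⁴ = 3.891×10⁻⁵ mol.
Mass: 3.891×10⁻⁵ × 182.2 = 0.007089 g = 7.1 mg.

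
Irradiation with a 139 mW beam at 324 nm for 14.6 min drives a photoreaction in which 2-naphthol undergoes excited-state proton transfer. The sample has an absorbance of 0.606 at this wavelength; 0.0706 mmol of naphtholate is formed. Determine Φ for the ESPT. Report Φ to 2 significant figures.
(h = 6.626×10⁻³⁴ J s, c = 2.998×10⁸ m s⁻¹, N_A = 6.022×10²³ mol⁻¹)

Product: 0.0706 mmol = 7.06×10⁻⁵ mol.
Photon energy at 324 nm: hc/λ = (6.626×10⁻³⁴)(2.998×10⁸)/(324×10⁻⁹) = 6.131×10⁻¹⁹ J.
Energy delivered: (139 mW)(876 s) = 121.8 J.
Photons incident: 121.8 / 6.131×10⁻¹⁹ = 1.987×10²⁰, i.e. 1.987×10²⁰/6.022×10²³ = 3.300×10⁻⁴ mol.
Fraction absorbed: 1 − 10^(−0.606) = 0.7523.
Photons absorbed: 0.7523 × 3.300×10⁻⁴ = 2.483×10⁻⁴ mol.
Φ = 7.06×10⁻⁵ mol / 2.483×10⁻⁴ mol photons = 0.28.

Φ = 0.28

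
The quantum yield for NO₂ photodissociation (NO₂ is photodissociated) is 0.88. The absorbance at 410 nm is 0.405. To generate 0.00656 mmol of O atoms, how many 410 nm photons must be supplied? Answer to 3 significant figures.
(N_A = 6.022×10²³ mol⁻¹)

Product: 0.00656 mmol = 6.56×10⁻⁶ mol.
Photons that must be absorbed: 6.56×10⁻⁶ / 0.88 = 7.455×10⁻⁶ mol.
Fraction absorbed: 1 − 10^(−0.405) = 0.6064.
Incident photons needed: 7.455×10⁻⁶ / 0.6064 = 1.229×10⁻⁵ mol.
Photon count: 1.229×10⁻⁵ × 6.022×10²³ = 7.40×10¹⁸.

7.40×10¹⁸ photons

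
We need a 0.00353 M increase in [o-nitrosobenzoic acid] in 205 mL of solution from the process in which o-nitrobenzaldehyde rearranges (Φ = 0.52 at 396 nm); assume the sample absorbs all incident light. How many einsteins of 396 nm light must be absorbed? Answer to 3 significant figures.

0.00139 einstein

Product: (0.00353 M)(0.205 L) = 7.236×10⁻⁴ mol.
Photons that must be absorbed: 7.236×10⁻⁴ / 0.52 = 0.001392 mol.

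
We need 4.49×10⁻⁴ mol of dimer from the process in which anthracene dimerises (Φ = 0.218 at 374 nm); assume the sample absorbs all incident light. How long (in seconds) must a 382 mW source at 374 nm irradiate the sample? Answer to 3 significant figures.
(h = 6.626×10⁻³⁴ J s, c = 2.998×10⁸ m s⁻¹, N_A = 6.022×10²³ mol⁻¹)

t ≈ 1720 s

Photons that must be absorbed: 4.49×10⁻⁴ / 0.218 = 0.002060 mol.
Photon energy: hc/λ = 5.311×10⁻¹⁹ J; per mole, 3.198×10⁵ J mol⁻¹.
Energy required: 0.002060 × 3.198×10⁵ = 658.8 J.
Time: 658.8 J / 0.382 W = 1720 s.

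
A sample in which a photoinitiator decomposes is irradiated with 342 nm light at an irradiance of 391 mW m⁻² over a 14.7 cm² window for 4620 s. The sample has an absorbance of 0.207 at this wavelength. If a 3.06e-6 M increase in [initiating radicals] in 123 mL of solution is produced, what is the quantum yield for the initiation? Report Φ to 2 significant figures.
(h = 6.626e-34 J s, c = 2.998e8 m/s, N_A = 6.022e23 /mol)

Product: (3.06e-6 M)(0.123 L) = 3.764e-7 mol.
Photon energy at 342 nm: hc/λ = (6.626e-34)(2.998e8)/(342e-9) = 5.808e-19 J.
Energy delivered: (391 mW m⁻²)(14.7e-4 m²)(4620 s) = 2.655 J.
Photons incident: 2.655 / 5.808e-19 = 4.571e18, i.e. 4.571e18/6.022e23 = 7.591e-6 mol.
Fraction absorbed: 1 − 10^(−0.207) = 0.3791.
Photons absorbed: 0.3791 × 7.591e-6 = 2.878e-6 mol.
Φ = 3.764e-7 mol / 2.878e-6 mol photons = 0.13.

Φ = 0.13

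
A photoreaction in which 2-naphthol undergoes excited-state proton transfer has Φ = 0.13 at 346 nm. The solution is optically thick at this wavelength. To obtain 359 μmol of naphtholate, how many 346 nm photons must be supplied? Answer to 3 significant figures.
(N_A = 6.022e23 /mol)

Product: 359 μmol = 3.59e-4 mol.
Photons that must be absorbed: 3.59e-4 / 0.13 = 0.002762 mol.
Photon count: 0.002762 × 6.022e23 = 1.66e21.

1.66e21 photons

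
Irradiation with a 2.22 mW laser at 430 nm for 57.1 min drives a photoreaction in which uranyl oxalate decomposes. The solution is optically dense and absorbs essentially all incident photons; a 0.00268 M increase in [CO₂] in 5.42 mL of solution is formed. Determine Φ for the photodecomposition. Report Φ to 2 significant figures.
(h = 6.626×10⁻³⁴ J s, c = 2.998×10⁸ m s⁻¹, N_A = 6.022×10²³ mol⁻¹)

Φ = 0.53

Product: (0.00268 M)(0.00542 L) = 1.453×10⁻⁵ mol.
Photon energy at 430 nm: hc/λ = (6.626×10⁻³⁴)(2.998×10⁸)/(430×10⁻⁹) = 4.620×10⁻¹⁹ J.
Energy delivered: (2.22 mW)(3426 s) = 7.606 J.
Photons incident: 7.606 / 4.620×10⁻¹⁹ = 1.646×10¹⁹, i.e. 1.646×10¹⁹/6.022×10²³ = 2.733×10⁻⁵ mol.
Φ = 1.453×10⁻⁵ mol / 2.733×10⁻⁵ mol photons = 0.53.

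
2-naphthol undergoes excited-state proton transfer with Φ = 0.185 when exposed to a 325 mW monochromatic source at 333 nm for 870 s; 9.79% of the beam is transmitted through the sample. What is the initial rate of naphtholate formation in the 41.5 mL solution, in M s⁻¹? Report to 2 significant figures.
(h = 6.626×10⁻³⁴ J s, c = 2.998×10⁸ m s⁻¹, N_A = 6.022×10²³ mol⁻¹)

Photon energy at 333 nm: hc/λ = (6.626×10⁻³⁴)(2.998×10⁸)/(333×10⁻⁹) = 5.965×10⁻¹⁹ J.
Energy delivered: (325 mW)(870 s) = 282.8 J.
Photons incident: 282.8 / 5.965×10⁻¹⁹ = 4.741×10²⁰, i.e. 4.741×10²⁰/6.022×10²³ = 7.873×10⁻⁴ mol.
Fraction absorbed: 1 − 9.79/100 = 0.9021.
Photons absorbed: 0.9021 × 7.873×10⁻⁴ = 7.102×10⁻⁴ mol.
Product formed: 0.185 × 7.102×10⁻⁴ = 1.314×10⁻⁴ mol.
Rate: 1.314×10⁻⁴ mol / (870 s × 0.0415 L) = 3.6×10⁻⁶ M s⁻¹.

3.6×10⁻⁶ M s⁻¹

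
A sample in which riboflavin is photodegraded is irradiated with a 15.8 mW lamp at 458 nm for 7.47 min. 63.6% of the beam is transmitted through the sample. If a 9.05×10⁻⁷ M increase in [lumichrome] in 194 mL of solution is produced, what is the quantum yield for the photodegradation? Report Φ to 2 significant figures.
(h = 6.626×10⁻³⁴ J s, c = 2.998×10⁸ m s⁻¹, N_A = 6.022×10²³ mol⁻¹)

Φ = 0.018

Product: (9.05×10⁻⁷ M)(0.194 L) = 1.756×10⁻⁷ mol.
Photon energy at 458 nm: hc/λ = (6.626×10⁻³⁴)(2.998×10⁸)/(458×10⁻⁹) = 4.337×10⁻¹⁹ J.
Energy delivered: (15.8 mW)(448.2 s) = 7.082 J.
Photons incident: 7.082 / 4.337×10⁻¹⁹ = 1.633×10¹⁹, i.e. 1.633×10¹⁹/6.022×10²³ = 2.712×10⁻⁵ mol.
Fraction absorbed: 1 − 63.6/100 = 0.3640.
Photons absorbed: 0.3640 × 2.712×10⁻⁵ = 9.872×10⁻⁶ mol.
Φ = 1.756×10⁻⁷ mol / 9.872×10⁻⁶ mol photons = 0.018.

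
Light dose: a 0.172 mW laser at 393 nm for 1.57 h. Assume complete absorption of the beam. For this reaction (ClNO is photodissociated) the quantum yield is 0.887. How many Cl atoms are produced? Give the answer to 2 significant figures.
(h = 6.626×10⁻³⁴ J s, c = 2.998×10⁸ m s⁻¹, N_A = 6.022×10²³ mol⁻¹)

1.7×10¹⁸ atoms

Photon energy at 393 nm: hc/λ = (6.626×10⁻³⁴)(2.998×10⁸)/(393×10⁻⁹) = 5.055×10⁻¹⁹ J.
Energy delivered: (0.172 mW)(5652 s) = 0.9721 J.
Photons incident: 0.9721 / 5.055×10⁻¹⁹ = 1.923×10¹⁸, i.e. 1.923×10¹⁸/6.022×10²³ = 3.193×10⁻⁶ mol.
Product: Φ × n_abs = 0.887 × 3.193×10⁻⁶ = 2.832×10⁻⁶ mol.
As a count: 2.832×10⁻⁶ × 6.022×10²³ = 1.7×10¹⁸.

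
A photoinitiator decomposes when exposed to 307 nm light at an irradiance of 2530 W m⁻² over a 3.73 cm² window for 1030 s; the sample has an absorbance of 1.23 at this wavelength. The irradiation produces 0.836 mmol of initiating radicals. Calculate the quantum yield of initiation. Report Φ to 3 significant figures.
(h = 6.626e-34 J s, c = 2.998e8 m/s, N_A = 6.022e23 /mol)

Product: 0.836 mmol = 8.36e-4 mol.
Photon energy at 307 nm: hc/λ = (6.626e-34)(2.998e8)/(307e-9) = 6.471e-19 J.
Energy delivered: (2530 W m⁻²)(3.73e-4 m²)(1030 s) = 972.0 J.
Photons incident: 972.0 / 6.471e-19 = 1.502e21, i.e. 1.502e21/6.022e23 = 0.002494 mol.
Fraction absorbed: 1 − 10^(−1.23) = 0.9411.
Photons absorbed: 0.9411 × 0.002494 = 0.002347 mol.
Φ = 8.36e-4 mol / 0.002347 mol photons = 0.356.

Φ = 0.356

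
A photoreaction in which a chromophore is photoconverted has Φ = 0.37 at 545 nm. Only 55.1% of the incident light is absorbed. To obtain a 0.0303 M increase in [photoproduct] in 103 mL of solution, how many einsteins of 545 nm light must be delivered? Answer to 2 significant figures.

Product: (0.0303 M)(0.103 L) = 0.003121 mol.
Photons that must be absorbed: 0.003121 / 0.37 = 0.008435 mol.
Incident photons needed: 0.008435 / 0.551 = 0.01531 mol.

0.015 einstein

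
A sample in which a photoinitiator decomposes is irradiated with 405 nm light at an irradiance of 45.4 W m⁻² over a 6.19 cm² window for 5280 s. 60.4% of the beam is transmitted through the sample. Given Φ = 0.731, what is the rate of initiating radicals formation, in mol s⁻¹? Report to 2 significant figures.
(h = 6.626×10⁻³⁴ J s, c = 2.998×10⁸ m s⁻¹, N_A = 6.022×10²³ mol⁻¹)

2.8×10⁻⁸ mol s⁻¹

Photon energy at 405 nm: hc/λ = (6.626×10⁻³⁴)(2.998×10⁸)/(405×10⁻⁹) = 4.905×10⁻¹⁹ J.
Energy delivered: (45.4 W m⁻²)(6.19×10⁻⁴ m²)(5280 s) = 148.4 J.
Photons incident: 148.4 / 4.905×10⁻¹⁹ = 3.025×10²⁰, i.e. 3.025×10²⁰/6.022×10²³ = 5.023×10⁻⁴ mol.
Fraction absorbed: 1 − 60.4/100 = 0.3960.
Photons absorbed: 0.3960 × 5.023×10⁻⁴ = 1.989×10⁻⁴ mol.
Product formed: 0.731 × 1.989×10⁻⁴ = 1.454×10⁻⁴ mol.
Rate: 1.454×10⁻⁴ / 5280 s = 2.8×10⁻⁸ mol s⁻¹.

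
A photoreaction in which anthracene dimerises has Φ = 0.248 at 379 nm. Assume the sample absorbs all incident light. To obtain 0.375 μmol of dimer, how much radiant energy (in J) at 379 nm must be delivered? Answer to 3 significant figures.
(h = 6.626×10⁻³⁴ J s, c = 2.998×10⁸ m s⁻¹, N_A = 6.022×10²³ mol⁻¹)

Product: 0.375 μmol = 3.75×10⁻⁷ mol.
Photons that must be absorbed: 3.75×10⁻⁷ / 0.248 = 1.512×10⁻⁶ mol.
Photon energy: hc/λ = 5.241×10⁻¹⁹ J; per mole, 3.156×10⁵ J mol⁻¹.
Energy required: 1.512×10⁻⁶ × 3.156×10⁵ = 0.477 J.

0.477 J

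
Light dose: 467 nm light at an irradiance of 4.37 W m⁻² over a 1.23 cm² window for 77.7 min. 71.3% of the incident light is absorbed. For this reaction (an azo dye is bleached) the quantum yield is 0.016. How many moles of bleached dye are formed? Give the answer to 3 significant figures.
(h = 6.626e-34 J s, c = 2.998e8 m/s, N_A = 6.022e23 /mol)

1.12e-7 mol

Photon energy at 467 nm: hc/λ = (6.626e-34)(2.998e8)/(467e-9) = 4.254e-19 J.
Energy delivered: (4.37 W m⁻²)(1.23e-4 m²)(4662 s) = 2.506 J.
Photons incident: 2.506 / 4.254e-19 = 5.891e18, i.e. 5.891e18/6.022e23 = 9.782e-6 mol.
Photons absorbed: 0.713 × 9.782e-6 = 6.975e-6 mol.
Product: Φ × n_abs = 0.016 × 6.975e-6 = 1.116e-7 mol.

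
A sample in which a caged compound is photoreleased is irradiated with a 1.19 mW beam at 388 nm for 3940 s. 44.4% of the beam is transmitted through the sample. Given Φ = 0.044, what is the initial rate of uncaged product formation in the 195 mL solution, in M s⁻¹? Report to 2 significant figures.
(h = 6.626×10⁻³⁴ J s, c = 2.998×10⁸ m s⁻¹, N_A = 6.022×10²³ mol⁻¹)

Photon energy at 388 nm: hc/λ = (6.626×10⁻³⁴)(2.998×10⁸)/(388×10⁻⁹) = 5.120×10⁻¹⁹ J.
Energy delivered: (1.19 mW)(3940 s) = 4.689 J.
Photons incident: 4.689 / 5.120×10⁻¹⁹ = 9.158×10¹⁸, i.e. 9.158×10¹⁸/6.022×10²³ = 1.521×10⁻⁵ mol.
Fraction absorbed: 1 − 44.4/100 = 0.5560.
Photons absorbed: 0.5560 × 1.521×10⁻⁵ = 8.457×10⁻⁶ mol.
Product formed: 0.044 × 8.457×10⁻⁶ = 3.721×10⁻⁷ mol.
Rate: 3.721×10⁻⁷ mol / (3940 s × 0.195 L) = 4.8×10⁻¹⁰ M s⁻¹.

4.8×10⁻¹⁰ M s⁻¹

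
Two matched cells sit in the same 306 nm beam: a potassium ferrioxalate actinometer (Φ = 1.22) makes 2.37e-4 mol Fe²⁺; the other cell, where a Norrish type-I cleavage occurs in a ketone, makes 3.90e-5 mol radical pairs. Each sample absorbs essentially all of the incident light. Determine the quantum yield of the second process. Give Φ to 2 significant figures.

Φ = 0.20

Photons absorbed by the actinometer: 2.37e-4 / 1.22 = 1.943e-4 mol.
Φ(unknown) = 3.90e-5 / 1.943e-4 = 0.20.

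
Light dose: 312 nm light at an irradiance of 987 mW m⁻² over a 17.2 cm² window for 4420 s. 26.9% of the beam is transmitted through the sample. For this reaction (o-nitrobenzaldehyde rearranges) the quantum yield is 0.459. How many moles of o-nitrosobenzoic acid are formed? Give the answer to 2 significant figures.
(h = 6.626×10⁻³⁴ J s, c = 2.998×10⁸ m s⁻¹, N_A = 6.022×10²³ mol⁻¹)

6.6×10⁻⁶ mol

Photon energy at 312 nm: hc/λ = (6.626×10⁻³⁴)(2.998×10⁸)/(312×10⁻⁹) = 6.367×10⁻¹⁹ J.
Energy delivered: (987 mW m⁻²)(17.2×10⁻⁴ m²)(4420 s) = 7.504 J.
Photons incident: 7.504 / 6.367×10⁻¹⁹ = 1.179×10¹⁹, i.e. 1.179×10¹⁹/6.022×10²³ = 1.958×10⁻⁵ mol.
Fraction absorbed: 1 − 26.9/100 = 0.7310.
Photons absorbed: 0.7310 × 1.958×10⁻⁵ = 1.431×10⁻⁵ mol.
Product: Φ × n_abs = 0.459 × 1.431×10⁻⁵ = 6.568×10⁻⁶ mol.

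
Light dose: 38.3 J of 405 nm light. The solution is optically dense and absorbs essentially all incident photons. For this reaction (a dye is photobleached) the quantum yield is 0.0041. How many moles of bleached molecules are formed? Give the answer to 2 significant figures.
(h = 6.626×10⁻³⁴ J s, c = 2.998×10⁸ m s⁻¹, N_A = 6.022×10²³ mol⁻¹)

Photon energy at 405 nm: hc/λ = (6.626×10⁻³⁴)(2.998×10⁸)/(405×10⁻⁹) = 4.905×10⁻¹⁹ J.
Photons incident: 38.3 / 4.905×10⁻¹⁹ = 7.808×10¹⁹, i.e. 7.808×10¹⁹/6.022×10²³ = 1.297×10⁻⁴ mol.
Product: Φ × n_abs = 0.0041 × 1.297×10⁻⁴ = 5.318×10⁻⁷ mol.

5.3×10⁻⁷ mol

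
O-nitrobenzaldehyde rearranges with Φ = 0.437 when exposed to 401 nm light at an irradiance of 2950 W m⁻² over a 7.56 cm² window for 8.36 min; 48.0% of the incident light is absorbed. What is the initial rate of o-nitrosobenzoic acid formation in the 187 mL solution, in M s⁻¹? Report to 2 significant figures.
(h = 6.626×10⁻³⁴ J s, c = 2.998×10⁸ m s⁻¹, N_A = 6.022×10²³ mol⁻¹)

8.4×10⁻⁶ M s⁻¹

Photon energy at 401 nm: hc/λ = (6.626×10⁻³⁴)(2.998×10⁸)/(401×10⁻⁹) = 4.954×10⁻¹⁹ J.
Energy delivered: (2950 W m⁻²)(7.56×10⁻⁴ m²)(501.6 s) = 1119 J.
Photons incident: 1119 / 4.954×10⁻¹⁹ = 2.259×10²¹, i.e. 2.259×10²¹/6.022×10²³ = 0.003751 mol.
Photons absorbed: 0.480 × 0.003751 = 0.001800 mol.
Product formed: 0.437 × 0.001800 = 7.866×10⁻⁴ mol.
Rate: 7.866×10⁻⁴ mol / (501.6 s × 0.187 L) = 8.4×10⁻⁶ M s⁻¹.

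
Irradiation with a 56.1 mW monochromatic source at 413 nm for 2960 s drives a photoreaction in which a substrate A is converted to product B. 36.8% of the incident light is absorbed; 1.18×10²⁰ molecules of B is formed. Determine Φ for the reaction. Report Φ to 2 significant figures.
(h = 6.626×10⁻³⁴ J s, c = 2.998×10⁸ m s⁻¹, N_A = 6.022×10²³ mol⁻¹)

Φ = 0.93

Product: 1.18×10²⁰ / 6.022×10²³ = 1.959×10⁻⁴ mol.
Photon energy at 413 nm: hc/λ = (6.626×10⁻³⁴)(2.998×10⁸)/(413×10⁻⁹) = 4.810×10⁻¹⁹ J.
Energy delivered: (56.1 mW)(2960 s) = 166.1 J.
Photons incident: 166.1 / 4.810×10⁻¹⁹ = 3.453×10²⁰, i.e. 3.453×10²⁰/6.022×10²³ = 5.734×10⁻⁴ mol.
Photons absorbed: 0.368 × 5.734×10⁻⁴ = 2.110×10⁻⁴ mol.
Φ = 1.959×10⁻⁴ mol / 2.110×10⁻⁴ mol photons = 0.93.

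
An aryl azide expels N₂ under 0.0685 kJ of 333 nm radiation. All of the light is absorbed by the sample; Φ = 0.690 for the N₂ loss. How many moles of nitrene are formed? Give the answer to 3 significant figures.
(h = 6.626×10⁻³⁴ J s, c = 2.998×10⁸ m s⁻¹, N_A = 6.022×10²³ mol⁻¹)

Photon energy at 333 nm: hc/λ = (6.626×10⁻³⁴)(2.998×10⁸)/(333×10⁻⁹) = 5.965×10⁻¹⁹ J.
Incident energy: 0.0685 kJ = 68.5 J.
Photons incident: 68.5 / 5.965×10⁻¹⁹ = 1.148×10²⁰, i.e. 1.148×10²⁰/6.022×10²³ = 1.906×10⁻⁴ mol.
Product: Φ × n_abs = 0.690 × 1.906×10⁻⁴ = 1.315×10⁻⁴ mol.

1.32×10⁻⁴ mol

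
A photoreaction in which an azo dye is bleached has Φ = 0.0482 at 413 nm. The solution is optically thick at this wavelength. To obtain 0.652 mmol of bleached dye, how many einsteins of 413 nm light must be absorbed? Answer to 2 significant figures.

Product: 0.652 mmol = 6.52×10⁻⁴ mol.
Photons that must be absorbed: 6.52×10⁻⁴ / 0.0482 = 0.01353 mol.

0.014 einstein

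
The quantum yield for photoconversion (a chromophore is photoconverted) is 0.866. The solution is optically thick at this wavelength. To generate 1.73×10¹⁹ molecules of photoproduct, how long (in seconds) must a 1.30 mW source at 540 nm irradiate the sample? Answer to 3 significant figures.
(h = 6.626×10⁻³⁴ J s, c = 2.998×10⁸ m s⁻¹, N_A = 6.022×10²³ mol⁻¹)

t ≈ 5650 s

Product: 1.73×10¹⁹ / 6.022×10²³ = 2.873×10⁻⁵ mol.
Photons that must be absorbed: 2.873×10⁻⁵ / 0.866 = 3.318×10⁻⁵ mol.
Photon energy: hc/λ = 3.679×10⁻¹⁹ J; per mole, 2.215×10⁵ J mol⁻¹.
Energy required: 3.318×10⁻⁵ × 2.215×10⁵ = 7.349 J.
Time: 7.349 J / 0.0013 W = 5650 s.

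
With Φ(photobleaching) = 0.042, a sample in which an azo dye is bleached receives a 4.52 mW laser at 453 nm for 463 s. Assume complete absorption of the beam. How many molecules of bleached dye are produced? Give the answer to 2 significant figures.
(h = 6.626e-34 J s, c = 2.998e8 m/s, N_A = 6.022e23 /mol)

Photon energy at 453 nm: hc/λ = (6.626e-34)(2.998e8)/(453e-9) = 4.385e-19 J.
Energy delivered: (4.52 mW)(463 s) = 2.093 J.
Photons incident: 2.093 / 4.385e-19 = 4.773e18, i.e. 4.773e18/6.022e23 = 7.926e-6 mol.
Product: Φ × n_abs = 0.042 × 7.926e-6 = 3.329e-7 mol.
As a count: 3.329e-7 × 6.022e23 = 2.0e17.

2.0e17 molecules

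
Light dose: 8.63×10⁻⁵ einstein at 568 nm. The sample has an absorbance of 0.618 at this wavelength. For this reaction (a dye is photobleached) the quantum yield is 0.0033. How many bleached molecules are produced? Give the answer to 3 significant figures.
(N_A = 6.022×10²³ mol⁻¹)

1.30×10¹⁷ bleached molecules

Fraction absorbed: 1 − 10^(−0.618) = 0.7590.
Photons absorbed: 0.7590 × 8.63×10⁻⁵ = 6.550×10⁻⁵ mol.
Product: Φ × n_abs = 0.0033 × 6.550×10⁻⁵ = 2.162×10⁻⁷ mol.
As a count: 2.162×10⁻⁷ × 6.022×10²³ = 1.30×10¹⁷.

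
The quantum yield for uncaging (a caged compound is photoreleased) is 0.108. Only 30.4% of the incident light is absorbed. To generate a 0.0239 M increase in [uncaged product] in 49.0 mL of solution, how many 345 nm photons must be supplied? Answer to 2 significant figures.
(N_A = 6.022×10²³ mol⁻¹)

2.1×10²² photons

Product: (0.0239 M)(0.049 L) = 0.001171 mol.
Photons that must be absorbed: 0.001171 / 0.108 = 0.01084 mol.
Incident photons needed: 0.01084 / 0.304 = 0.03566 mol.
Photon count: 0.03566 × 6.022×10²³ = 2.1×10²².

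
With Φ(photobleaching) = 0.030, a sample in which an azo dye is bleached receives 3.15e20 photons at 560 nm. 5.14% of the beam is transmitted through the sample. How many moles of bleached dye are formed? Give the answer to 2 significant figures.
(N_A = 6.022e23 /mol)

Moles of photons: 3.15e20 / 6.022e23 = 5.231e-4 mol.
Fraction absorbed: 1 − 5.14/100 = 0.9486.
Photons absorbed: 0.9486 × 5.231e-4 = 4.962e-4 mol.
Product: Φ × n_abs = 0.030 × 4.962e-4 = 1.489e-5 mol.

1.5e-5 mol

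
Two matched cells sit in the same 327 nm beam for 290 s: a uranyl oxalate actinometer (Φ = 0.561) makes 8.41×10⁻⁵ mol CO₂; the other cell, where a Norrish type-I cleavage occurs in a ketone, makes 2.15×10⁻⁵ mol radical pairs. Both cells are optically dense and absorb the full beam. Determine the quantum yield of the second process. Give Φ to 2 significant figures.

Photons absorbed by the actinometer: 8.41×10⁻⁵ / 0.561 = 1.499×10⁻⁴ mol.
Φ(unknown) = 2.15×10⁻⁵ / 1.499×10⁻⁴ = 0.14.

Φ = 0.14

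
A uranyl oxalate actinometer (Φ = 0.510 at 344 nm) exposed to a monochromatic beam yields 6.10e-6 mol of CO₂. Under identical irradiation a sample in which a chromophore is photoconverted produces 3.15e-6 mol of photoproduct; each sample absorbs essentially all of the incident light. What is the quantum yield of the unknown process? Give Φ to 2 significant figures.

Photons absorbed by the actinometer: 6.10e-6 / 0.510 = 1.196e-5 mol.
Φ(unknown) = 3.15e-6 / 1.196e-5 = 0.26.

Φ = 0.26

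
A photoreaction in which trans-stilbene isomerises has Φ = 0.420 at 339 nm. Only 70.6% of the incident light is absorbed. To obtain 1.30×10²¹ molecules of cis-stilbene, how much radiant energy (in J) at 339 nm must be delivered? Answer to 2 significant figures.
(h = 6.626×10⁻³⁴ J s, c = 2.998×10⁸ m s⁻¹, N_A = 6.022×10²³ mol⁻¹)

Product: 1.30×10²¹ / 6.022×10²³ = 0.002159 mol.
Photons that must be absorbed: 0.002159 / 0.420 = 0.005140 mol.
Incident photons needed: 0.005140 / 0.706 = 0.007280 mol.
Photon energy: hc/λ = 5.860×10⁻¹⁹ J; per mole, 3.529×10⁵ J mol⁻¹.
Energy required: 0.007280 × 3.529×10⁵ = 2600 J.

2600 J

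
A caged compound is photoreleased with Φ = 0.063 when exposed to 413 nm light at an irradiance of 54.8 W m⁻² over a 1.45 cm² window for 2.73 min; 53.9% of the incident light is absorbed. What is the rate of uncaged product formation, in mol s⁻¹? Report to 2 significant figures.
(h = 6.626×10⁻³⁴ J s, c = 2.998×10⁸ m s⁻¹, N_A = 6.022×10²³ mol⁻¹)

Photon energy at 413 nm: hc/λ = (6.626×10⁻³⁴)(2.998×10⁸)/(413×10⁻⁹) = 4.810×10⁻¹⁹ J.
Energy delivered: (54.8 W m⁻²)(1.45×10⁻⁴ m²)(163.8 s) = 1.302 J.
Photons incident: 1.302 / 4.810×10⁻¹⁹ = 2.707×10¹⁸, i.e. 2.707×10¹⁸/6.022×10²³ = 4.495×10⁻⁶ mol.
Photons absorbed: 0.539 × 4.495×10⁻⁶ = 2.423×10⁻⁶ mol.
Product formed: 0.063 × 2.423×10⁻⁶ = 1.526×10⁻⁷ mol.
Rate: 1.526×10⁻⁷ / 163.8 s = 9.3×10⁻¹⁰ mol s⁻¹.

9.3×10⁻¹⁰ mol s⁻¹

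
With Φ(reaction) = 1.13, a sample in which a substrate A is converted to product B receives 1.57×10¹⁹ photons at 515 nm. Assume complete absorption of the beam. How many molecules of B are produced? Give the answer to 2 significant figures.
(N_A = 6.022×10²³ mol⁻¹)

1.8×10¹⁹ molecules

Moles of photons: 1.57×10¹⁹ / 6.022×10²³ = 2.607×10⁻⁵ mol.
Product: Φ × n_abs = 1.13 × 2.607×10⁻⁵ = 2.946×10⁻⁵ mol.
As a count: 2.946×10⁻⁵ × 6.022×10²³ = 1.8×10¹⁹.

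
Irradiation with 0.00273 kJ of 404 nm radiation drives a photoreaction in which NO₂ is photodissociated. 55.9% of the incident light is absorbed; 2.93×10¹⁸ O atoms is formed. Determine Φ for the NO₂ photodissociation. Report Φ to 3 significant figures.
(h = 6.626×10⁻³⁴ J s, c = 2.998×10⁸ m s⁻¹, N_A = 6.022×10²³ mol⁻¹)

Product: 2.93×10¹⁸ / 6.022×10²³ = 4.865×10⁻⁶ mol.
Photon energy at 404 nm: hc/λ = (6.626×10⁻³⁴)(2.998×10⁸)/(404×10⁻⁹) = 4.917×10⁻¹⁹ J.
Incident energy: 0.00273 kJ = 2.73 J.
Photons incident: 2.73 / 4.917×10⁻¹⁹ = 5.552×10¹⁸, i.e. 5.552×10¹⁸/6.022×10²³ = 9.220×10⁻⁶ mol.
Photons absorbed: 0.559 × 9.220×10⁻⁶ = 5.154×10⁻⁶ mol.
Φ = 4.865×10⁻⁶ mol / 5.154×10⁻⁶ mol photons = 0.944.

Φ = 0.944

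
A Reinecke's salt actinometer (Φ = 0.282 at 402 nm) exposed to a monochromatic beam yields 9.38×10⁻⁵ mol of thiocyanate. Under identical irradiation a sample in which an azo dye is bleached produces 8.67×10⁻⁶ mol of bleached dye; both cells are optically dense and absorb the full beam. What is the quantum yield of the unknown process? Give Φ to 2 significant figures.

Φ = 0.026

Photons absorbed by the actinometer: 9.38×10⁻⁵ / 0.282 = 3.326×10⁻⁴ mol.
Φ(unknown) = 8.67×10⁻⁶ / 3.326×10⁻⁴ = 0.026.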